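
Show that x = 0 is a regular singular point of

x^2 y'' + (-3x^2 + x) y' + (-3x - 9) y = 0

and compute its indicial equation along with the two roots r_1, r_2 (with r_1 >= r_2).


Divide by x^2 to reach normal form y'' + P_1(x) y' + P_2(x) y = 0 with P_1(x) = -3 + 1/x and P_2(x) = -3/x - 9/x^2.
x = 0 is a singular point because the y'-coefficient -3 + 1/x has a pole at x = 0 and the y-coefficient -3/x - 9/x^2 has a pole at x = 0.
It is a regular singular point because x P_1(x) = p(x) = 1 - 3x and x^2 P_2(x) = q(x) = -3x - 9 are polynomials, hence analytic at x = 0.
p(0) = 1,  q(0) = -9.
Indicial equation: r(r-1) + p(0) r + q(0) = 0, i.e. r^2 + (p(0) - 1) r + q(0) = 0, i.e. r^2 - 9 = 0.
Discriminant: (0)^2 - 4(-9) = 36, so r = (0 ± 6)/2.
Solving: r_1 = 3, r_2 = -3.

indicial: r^2 - 9 = 0; roots r_1 = 3, r_2 = -3


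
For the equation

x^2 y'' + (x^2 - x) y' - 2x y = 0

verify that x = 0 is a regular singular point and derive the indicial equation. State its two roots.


Divide by x^2 to reach normal form y'' + P_1(x) y' + P_2(x) y = 0 with P_1(x) = 1 - 1/x and P_2(x) = -2/x.
x = 0 is a singular point because the y'-coefficient 1 - 1/x has a pole at x = 0 and the y-coefficient -2/x has a pole at x = 0.
It is a regular singular point because x P_1(x) = p(x) = x - 1 and x^2 P_2(x) = q(x) = -2x are polynomials, hence analytic at x = 0.
p(0) = -1,  q(0) = 0.
Indicial equation: r(r-1) + p(0) r + q(0) = 0, i.e. r^2 + (p(0) - 1) r + q(0) = 0, i.e. r^2 - 2 r = 0.
Discriminant: (-2)^2 - 4(0) = 4, so r = (2 ± 2)/2.
Solving: r_1 = 2, r_2 = 0.

indicial: r^2 - 2 r = 0; roots r_1 = 2, r_2 = 0


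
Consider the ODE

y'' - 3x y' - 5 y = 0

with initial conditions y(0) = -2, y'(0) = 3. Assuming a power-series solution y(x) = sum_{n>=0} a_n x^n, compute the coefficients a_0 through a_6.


Ansatz: y(x) = sum_{n>=0} a_n x^n, so y'(x) = sum_{n>=1} n a_n x^(n-1) and y''(x) = sum_{n>=2} n(n-1) a_n x^(n-2).
Substitute into P(x) y'' + Q(x) y' + R(x) y = 0 with P(x) = 1, Q(x) = -3x, R(x) = -5, and match powers of x.
Initial conditions: a_0 = -2, a_1 = 3.
Setting the coefficient of each power of x to zero and solving order by order (substituting the coefficients already found):
  x^0: 2 a_2 - 5 a_0 = 0  ->  2 a_2 = 5 a_0 = -10  ->  a_2 = -5
  x^1: 6 a_3 - 8 a_1 = 0  ->  6 a_3 = 8 a_1 = 24  ->  a_3 = 4
  x^2: 12 a_4 - 11 a_2 = 0  ->  12 a_4 = 11 a_2 = -55  ->  a_4 = -55/12
  x^3: 20 a_5 - 14 a_3 = 0  ->  20 a_5 = 14 a_3 = 56  ->  a_5 = 14/5
  x^4: 30 a_6 - 17 a_4 = 0  ->  30 a_6 = 17 a_4 = -935/12  ->  a_6 = -187/72
Truncated series: y(x) = -2 + 3 x - 5 x^2 + 4 x^3 - (55/12) x^4 + (14/5) x^5 - (187/72) x^6 + O(x^7).

a_0 = -2; a_1 = 3; a_2 = -5; a_3 = 4; a_4 = -55/12; a_5 = 14/5; a_6 = -187/72


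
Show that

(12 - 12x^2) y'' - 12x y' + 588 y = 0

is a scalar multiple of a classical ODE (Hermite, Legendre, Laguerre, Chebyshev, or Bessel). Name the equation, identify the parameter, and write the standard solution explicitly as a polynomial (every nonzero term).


All three coefficients share the factor 12; dividing through by 12 gives  (1 - x^2) y'' - x y' + 49 y = 0.
This matches the Chebyshev equation (1 - x^2) y'' - x y' + n^2 y = 0 (note the -x y' term, not -2x y') with n^2 = 49, so n = 7; the polynomial solution is T_7(x).
With y = sum_k a_k x^k, matching x^k gives (k+2)(k+1) a_{k+2} = (k^2 - n^2) a_k = (k - 7)(k + 7) a_k. The right side vanishes at k = 7, so the series with the parity of 7 terminates at degree 7.
Standard normalization: leading coefficient of T_n is 2^(n-1), so a_7 = 2^6 = 64. Work downward with a_k = (k+1)(k+2) a_{k+2} / ((k - 7)(k + 7)):
  a_5 = (6)(7)(64) / ((5 - 7)(5 + 7)) = 2688/(-24) = -112
  a_3 = (4)(5)(-112) / ((3 - 7)(3 + 7)) = -2240/(-40) = 56
  a_1 = (2)(3)(56) / ((1 - 7)(1 + 7)) = 336/(-48) = -7
Hence T_7(x) = 64 x^7 - 112 x^5 + 56 x^3 - 7 x.

T_7(x); series = 64 x^7 - 112 x^5 + 56 x^3 - 7 x


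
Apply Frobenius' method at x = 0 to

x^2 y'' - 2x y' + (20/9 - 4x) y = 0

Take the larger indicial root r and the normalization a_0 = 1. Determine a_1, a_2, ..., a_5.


Write in Frobenius form y'' + (p(x)/x) y' + (q(x)/x^2) y = 0:
  p(x) = -2,  q(x) = 20/9 - 4x.
Indicial equation: r(r-1) + (-2) r + (20/9) = 0 -> roots r_1 = 5/3, r_2 = 4/3.
Take r = r_1 = 5/3. Let y(x) = x^r sum_{n>=0} a_n x^n with a_0 = 1.
Substitute y = x^r sum a_n x^n and match x^{r+n}. The recurrence is
  D(n) a_n - 4 a_{n-1} = 0,  where D(n) = (r+n)(r+n-1) + (-2)(r+n) + (20/9).
  a_n = 4 / D(n) * a_{n-1}.
Since the indicial polynomial factors as (r - r_1)(r - r_2), D(n) = (r_1 + n - r_1)(r_1 + n - r_2) = n(n + 1/3).
Evaluating step by step (a_0 = 1):
  n = 1: D(1) = 1(1 + 1/3) = 4/3; numerator = 4(1) = 4; a_1 = (4)/(4/3) = 3
  n = 2: D(2) = 2(2 + 1/3) = 14/3; numerator = 4(3) = 12; a_2 = (12)/(14/3) = 18/7
  n = 3: D(3) = 3(3 + 1/3) = 10; numerator = 4(18/7) = 72/7; a_3 = (72/7)/(10) = 36/35
  n = 4: D(4) = 4(4 + 1/3) = 52/3; numerator = 4(36/35) = 144/35; a_4 = (144/35)/(52/3) = 108/455
  n = 5: D(5) = 5(5 + 1/3) = 80/3; numerator = 4(108/455) = 432/455; a_5 = (432/455)/(80/3) = 81/2275

r = 5/3; a_0 = 1; a_1 = 3; a_2 = 18/7; a_3 = 36/35; a_4 = 108/455; a_5 = 81/2275


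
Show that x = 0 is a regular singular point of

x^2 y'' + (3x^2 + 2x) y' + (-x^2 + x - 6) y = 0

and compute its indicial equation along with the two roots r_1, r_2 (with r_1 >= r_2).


Divide by x^2 to reach normal form y'' + P_1(x) y' + P_2(x) y = 0 with P_1(x) = 3 + 2/x and P_2(x) = -1 + 1/x - 6/x^2.
x = 0 is a singular point because the y'-coefficient 3 + 2/x has a pole at x = 0 and the y-coefficient -1 + 1/x - 6/x^2 has a pole at x = 0.
It is a regular singular point because x P_1(x) = p(x) = 3x + 2 and x^2 P_2(x) = q(x) = -x^2 + x - 6 are polynomials, hence analytic at x = 0.
p(0) = 2,  q(0) = -6.
Indicial equation: r(r-1) + p(0) r + q(0) = 0, i.e. r^2 + (p(0) - 1) r + q(0) = 0, i.e. r^2 + 1 r - 6 = 0.
Discriminant: (1)^2 - 4(-6) = 25, so r = (-1 ± 5)/2.
Solving: r_1 = 2, r_2 = -3.

indicial: r^2 + 1 r - 6 = 0; roots r_1 = 2, r_2 = -3


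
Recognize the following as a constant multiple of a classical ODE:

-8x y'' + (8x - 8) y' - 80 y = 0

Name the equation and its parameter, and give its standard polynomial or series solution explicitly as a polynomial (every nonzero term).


All three coefficients share the factor -8; dividing through by -8 gives  x y'' + (1 - x) y' + 10 y = 0.
This matches the Laguerre equation x y'' + (1 - x) y' + n y = 0 with n = 10; the polynomial solution is L_10(x).
With y = sum_k a_k x^k, matching x^k gives (k+1)k a_{k+1} + (k+1) a_{k+1} - k a_k + n a_k = 0, i.e. (k+1)^2 a_{k+1} = (k - n) a_k = (k - 10) a_k. The right side vanishes at k = 10, so the series terminates at degree 10.
Standard normalization L_n(0) = 1 gives a_0 = 1. Work upward with a_{k+1} = (k - 10) a_k / (k+1)^2:
  a_1 = (0 - 10)(1) / 1^2 = -10/1 = -10
  a_2 = (1 - 10)(-10) / 2^2 = 90/4 = 45/2
  a_3 = (2 - 10)(45/2) / 3^2 = -180/9 = -20
  a_4 = (3 - 10)(-20) / 4^2 = 140/16 = 35/4
  a_5 = (4 - 10)(35/4) / 5^2 = (-105/2)/25 = -21/10
  a_6 = (5 - 10)(-21/10) / 6^2 = (21/2)/36 = 7/24
  a_7 = (6 - 10)(7/24) / 7^2 = (-7/6)/49 = -1/42
  a_8 = (7 - 10)(-1/42) / 8^2 = (1/14)/64 = 1/896
  a_9 = (8 - 10)(1/896) / 9^2 = (-1/448)/81 = -1/36288
  a_10 = (9 - 10)(-1/36288) / 10^2 = (1/36288)/100 = 1/3628800
Hence L_10(x) = x^10/3628800 - x^9/36288 + x^8/896 - x^7/42 + 7 x^6/24 - 21 x^5/10 + 35 x^4/4 - 20 x^3 + 45 x^2/2 - 10 x + 1.

L_10(x); series = x^10/3628800 - x^9/36288 + x^8/896 - x^7/42 + 7 x^6/24 - 21 x^5/10 + 35 x^4/4 - 20 x^3 + 45 x^2/2 - 10 x + 1


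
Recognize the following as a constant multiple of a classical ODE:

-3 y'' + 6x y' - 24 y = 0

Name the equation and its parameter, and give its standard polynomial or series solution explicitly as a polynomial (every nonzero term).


All three coefficients share the factor -3; dividing through by -3 gives  y'' - 2x y' + 8 y = 0.
This matches the Hermite equation y'' - 2x y' + 2n y = 0 with 2n = 8, so n = 4; the polynomial solution is H_4(x).
With y = sum_k a_k x^k, matching x^k gives (k+2)(k+1) a_{k+2} = 2(k - n) a_k = 2(k - 4) a_k. The right side vanishes at k = 4, so the series with the parity of 4 terminates at degree 4.
Standard normalization: leading coefficient of H_n is 2^n, so a_4 = 2^4 = 16. Work downward with a_k = (k+1)(k+2) a_{k+2} / (2(k - n)):
  a_2 = (3)(4)(16) / (2(2 - 4)) = 192/(-4) = -48
  a_0 = (1)(2)(-48) / (2(0 - 4)) = -96/(-8) = 12
Hence H_4(x) = 16 x^4 - 48 x^2 + 12.

H_4(x); series = 16 x^4 - 48 x^2 + 12


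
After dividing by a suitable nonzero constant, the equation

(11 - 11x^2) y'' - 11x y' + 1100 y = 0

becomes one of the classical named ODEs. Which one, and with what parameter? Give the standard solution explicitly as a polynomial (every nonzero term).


All three coefficients share the factor 11; dividing through by 11 gives  (1 - x^2) y'' - x y' + 100 y = 0.
This matches the Chebyshev equation (1 - x^2) y'' - x y' + n^2 y = 0 (note the -x y' term, not -2x y') with n^2 = 100, so n = 10; the polynomial solution is T_10(x).
With y = sum_k a_k x^k, matching x^k gives (k+2)(k+1) a_{k+2} = (k^2 - n^2) a_k = (k - 10)(k + 10) a_k. The right side vanishes at k = 10, so the series with the parity of 10 terminates at degree 10.
Standard normalization: leading coefficient of T_n is 2^(n-1), so a_10 = 2^9 = 512. Work downward with a_k = (k+1)(k+2) a_{k+2} / ((k - 10)(k + 10)):
  a_8 = (9)(10)(512) / ((8 - 10)(8 + 10)) = 46080/(-36) = -1280
  a_6 = (7)(8)(-1280) / ((6 - 10)(6 + 10)) = -71680/(-64) = 1120
  a_4 = (5)(6)(1120) / ((4 - 10)(4 + 10)) = 33600/(-84) = -400
  a_2 = (3)(4)(-400) / ((2 - 10)(2 + 10)) = -4800/(-96) = 50
  a_0 = (1)(2)(50) / ((0 - 10)(0 + 10)) = 100/(-100) = -1
Hence T_10(x) = 512 x^10 - 1280 x^8 + 1120 x^6 - 400 x^4 + 50 x^2 - 1.

T_10(x); series = 512 x^10 - 1280 x^8 + 1120 x^6 - 400 x^4 + 50 x^2 - 1


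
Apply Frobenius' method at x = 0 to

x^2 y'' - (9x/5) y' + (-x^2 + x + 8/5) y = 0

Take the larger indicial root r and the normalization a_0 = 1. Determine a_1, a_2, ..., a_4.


Write in Frobenius form y'' + (p(x)/x) y' + (q(x)/x^2) y = 0:
  p(x) = -9/5,  q(x) = -x^2 + x + 8/5.
Indicial equation: r(r-1) + (-9/5) r + (8/5) = 0 -> roots r_1 = 2, r_2 = 4/5.
Take r = r_1 = 2. Let y(x) = x^r sum_{n>=0} a_n x^n with a_0 = 1.
Substitute y = x^r sum a_n x^n and match x^{r+n}. The recurrence is
  D(n) a_n + 1 a_{n-1} - 1 a_{n-2} = 0,  where D(n) = (r+n)(r+n-1) + (-9/5)(r+n) + (8/5).
  a_n = [-1 a_{n-1} + 1 a_{n-2}] / D(n).
Since the indicial polynomial factors as (r - r_1)(r - r_2), D(n) = (r_1 + n - r_1)(r_1 + n - r_2) = n(n + 6/5).
Evaluating step by step (a_0 = 1):
  n = 1: D(1) = 1(1 + 6/5) = 11/5; numerator = -1(1) = -1; a_1 = (-1)/(11/5) = -5/11
  n = 2: D(2) = 2(2 + 6/5) = 32/5; numerator = -1(-5/11) + 1(1) = 16/11; a_2 = (16/11)/(32/5) = 5/22
  n = 3: D(3) = 3(3 + 6/5) = 63/5; numerator = -1(5/22) + 1(-5/11) = -15/22; a_3 = (-15/22)/(63/5) = -25/462
  n = 4: D(4) = 4(4 + 6/5) = 104/5; numerator = -1(-25/462) + 1(5/22) = 65/231; a_4 = (65/231)/(104/5) = 25/1848

r = 2; a_0 = 1; a_1 = -5/11; a_2 = 5/22; a_3 = -25/462; a_4 = 25/1848


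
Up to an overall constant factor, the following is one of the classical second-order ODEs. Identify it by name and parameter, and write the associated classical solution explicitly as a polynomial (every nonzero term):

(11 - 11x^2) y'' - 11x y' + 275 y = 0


All three coefficients share the factor 11; dividing through by 11 gives  (1 - x^2) y'' - x y' + 25 y = 0.
This matches the Chebyshev equation (1 - x^2) y'' - x y' + n^2 y = 0 (note the -x y' term, not -2x y') with n^2 = 25, so n = 5; the polynomial solution is T_5(x).
With y = sum_k a_k x^k, matching x^k gives (k+2)(k+1) a_{k+2} = (k^2 - n^2) a_k = (k - 5)(k + 5) a_k. The right side vanishes at k = 5, so the series with the parity of 5 terminates at degree 5.
Standard normalization: leading coefficient of T_n is 2^(n-1), so a_5 = 2^4 = 16. Work downward with a_k = (k+1)(k+2) a_{k+2} / ((k - 5)(k + 5)):
  a_3 = (4)(5)(16) / ((3 - 5)(3 + 5)) = 320/(-16) = -20
  a_1 = (2)(3)(-20) / ((1 - 5)(1 + 5)) = -120/(-24) = 5
Hence T_5(x) = 16 x^5 - 20 x^3 + 5 x.

T_5(x); series = 16 x^5 - 20 x^3 + 5 x


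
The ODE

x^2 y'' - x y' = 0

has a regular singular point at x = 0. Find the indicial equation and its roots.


Divide by x^2 to reach normal form y'' + P_1(x) y' + P_2(x) y = 0 with P_1(x) = -1/x and P_2(x) = 0.
x = 0 is a singular point because the y'-coefficient -1/x has a pole at x = 0.
It is a regular singular point because x P_1(x) = p(x) = -1 and x^2 P_2(x) = q(x) = 0 are polynomials, hence analytic at x = 0.
p(0) = -1,  q(0) = 0.
Indicial equation: r(r-1) + p(0) r + q(0) = 0, i.e. r^2 + (p(0) - 1) r + q(0) = 0, i.e. r^2 - 2 r = 0.
Discriminant: (-2)^2 - 4(0) = 4, so r = (2 ± 2)/2.
Solving: r_1 = 2, r_2 = 0.

indicial: r^2 - 2 r = 0; roots r_1 = 2, r_2 = 0


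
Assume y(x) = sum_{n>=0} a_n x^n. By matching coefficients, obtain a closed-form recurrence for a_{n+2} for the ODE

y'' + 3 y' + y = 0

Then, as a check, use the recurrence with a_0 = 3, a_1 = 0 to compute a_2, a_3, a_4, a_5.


Substitute y = sum_n a_n x^n.
y''(x) has coefficient (n+2)(n+1) a_{n+2} at x^n;
3 y'(x) has coefficient 3 (n+1) a_{n+1} at x^n;
y(x) has coefficient 1 a_n at x^n.
Matching x^n: (n+2)(n+1) a_{n+2} + 3 (n+1) a_{n+1} + 1 a_n = 0.
Thus a_{n+2} = [-3 (n+1) a_{n+1} - 1 a_n] / ((n+1)(n+2)).

Check with a_0 = 3, a_1 = 0 (apply the recurrence for n = 0, 1, 2, 3): a_0 = 3, a_1 = 0, a_2 = -3/2, a_3 = 3/2, a_4 = -1, a_5 = 21/40.

a_(n+2) = [-3 (n+1) a_(n+1) - 1 a_n] / ((n+1)(n+2)); check: a_0 = 3, a_1 = 0, a_2 = -3/2, a_3 = 3/2, a_4 = -1, a_5 = 21/40


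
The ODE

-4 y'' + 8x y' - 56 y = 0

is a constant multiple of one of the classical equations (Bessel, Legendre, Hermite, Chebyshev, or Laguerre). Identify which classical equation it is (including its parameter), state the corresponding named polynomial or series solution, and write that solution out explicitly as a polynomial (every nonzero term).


All three coefficients share the factor -4; dividing through by -4 gives  y'' - 2x y' + 14 y = 0.
This matches the Hermite equation y'' - 2x y' + 2n y = 0 with 2n = 14, so n = 7; the polynomial solution is H_7(x).
With y = sum_k a_k x^k, matching x^k gives (k+2)(k+1) a_{k+2} = 2(k - n) a_k = 2(k - 7) a_k. The right side vanishes at k = 7, so the series with the parity of 7 terminates at degree 7.
Standard normalization: leading coefficient of H_n is 2^n, so a_7 = 2^7 = 128. Work downward with a_k = (k+1)(k+2) a_{k+2} / (2(k - n)):
  a_5 = (6)(7)(128) / (2(5 - 7)) = 5376/(-4) = -1344
  a_3 = (4)(5)(-1344) / (2(3 - 7)) = -26880/(-8) = 3360
  a_1 = (2)(3)(3360) / (2(1 - 7)) = 20160/(-12) = -1680
Hence H_7(x) = 128 x^7 - 1344 x^5 + 3360 x^3 - 1680 x.

H_7(x); series = 128 x^7 - 1344 x^5 + 3360 x^3 - 1680 x


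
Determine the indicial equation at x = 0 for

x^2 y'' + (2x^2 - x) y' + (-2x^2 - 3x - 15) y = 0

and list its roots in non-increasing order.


Divide by x^2 to reach normal form y'' + P_1(x) y' + P_2(x) y = 0 with P_1(x) = 2 - 1/x and P_2(x) = -2 - 3/x - 15/x^2.
x = 0 is a singular point because the y'-coefficient 2 - 1/x has a pole at x = 0 and the y-coefficient -2 - 3/x - 15/x^2 has a pole at x = 0.
It is a regular singular point because x P_1(x) = p(x) = 2x - 1 and x^2 P_2(x) = q(x) = -2x^2 - 3x - 15 are polynomials, hence analytic at x = 0.
p(0) = -1,  q(0) = -15.
Indicial equation: r(r-1) + p(0) r + q(0) = 0, i.e. r^2 + (p(0) - 1) r + q(0) = 0, i.e. r^2 - 2 r - 15 = 0.
Discriminant: (-2)^2 - 4(-15) = 64, so r = (2 ± 8)/2.
Solving: r_1 = 5, r_2 = -3.

indicial: r^2 - 2 r - 15 = 0; roots r_1 = 5, r_2 = -3


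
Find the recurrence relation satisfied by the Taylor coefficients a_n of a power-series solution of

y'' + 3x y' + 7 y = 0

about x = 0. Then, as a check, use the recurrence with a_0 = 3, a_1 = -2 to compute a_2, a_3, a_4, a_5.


Substitute y = sum_n a_n x^n.
y''(x) has coefficient (n+2)(n+1) a_{n+2} at x^n;
3 x y'(x) has coefficient 3 n a_n at x^n (shift);
7 y(x) has coefficient 7 a_n at x^n.
Matching x^n: (n+2)(n+1) a_{n+2} + (3n + 7) a_n = 0.
Thus a_{n+2} = (-3n - 7) / ((n+1)(n+2)) * a_n.

Check with a_0 = 3, a_1 = -2 (apply the recurrence for n = 0, 1, 2, 3): a_0 = 3, a_1 = -2, a_2 = -21/2, a_3 = 10/3, a_4 = 91/8, a_5 = -8/3.

a_(n+2) = (-3n - 7) / ((n+1)(n+2)) * a_n; check: a_0 = 3, a_1 = -2, a_2 = -21/2, a_3 = 10/3, a_4 = 91/8, a_5 = -8/3


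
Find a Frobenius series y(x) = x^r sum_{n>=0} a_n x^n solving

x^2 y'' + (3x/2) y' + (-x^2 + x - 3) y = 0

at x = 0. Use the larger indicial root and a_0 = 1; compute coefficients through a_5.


Write in Frobenius form y'' + (p(x)/x) y' + (q(x)/x^2) y = 0:
  p(x) = 3/2,  q(x) = -x^2 + x - 3.
Indicial equation: r(r-1) + (3/2) r + (-3) = 0 -> roots r_1 = 3/2, r_2 = -2.
Take r = r_1 = 3/2. Let y(x) = x^r sum_{n>=0} a_n x^n with a_0 = 1.
Substitute y = x^r sum a_n x^n and match x^{r+n}. The recurrence is
  D(n) a_n + 1 a_{n-1} - 1 a_{n-2} = 0,  where D(n) = (r+n)(r+n-1) + (3/2)(r+n) + (-3).
  a_n = [-1 a_{n-1} + 1 a_{n-2}] / D(n).
Since the indicial polynomial factors as (r - r_1)(r - r_2), D(n) = (r_1 + n - r_1)(r_1 + n - r_2) = n(n + 7/2).
Evaluating step by step (a_0 = 1):
  n = 1: D(1) = 1(1 + 7/2) = 9/2; numerator = -1(1) = -1; a_1 = (-1)/(9/2) = -2/9
  n = 2: D(2) = 2(2 + 7/2) = 11; numerator = -1(-2/9) + 1(1) = 11/9; a_2 = (11/9)/(11) = 1/9
  n = 3: D(3) = 3(3 + 7/2) = 39/2; numerator = -1(1/9) + 1(-2/9) = -1/3; a_3 = (-1/3)/(39/2) = -2/117
  n = 4: D(4) = 4(4 + 7/2) = 30; numerator = -1(-2/117) + 1(1/9) = 5/39; a_4 = (5/39)/(30) = 1/234
  n = 5: D(5) = 5(5 + 7/2) = 85/2; numerator = -1(1/234) + 1(-2/117) = -5/234; a_5 = (-5/234)/(85/2) = -1/1989

r = 3/2; a_0 = 1; a_1 = -2/9; a_2 = 1/9; a_3 = -2/117; a_4 = 1/234; a_5 = -1/1989


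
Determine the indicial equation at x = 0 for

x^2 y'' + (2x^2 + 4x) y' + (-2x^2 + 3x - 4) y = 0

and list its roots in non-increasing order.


Divide by x^2 to reach normal form y'' + P_1(x) y' + P_2(x) y = 0 with P_1(x) = 2 + 4/x and P_2(x) = -2 + 3/x - 4/x^2.
x = 0 is a singular point because the y'-coefficient 2 + 4/x has a pole at x = 0 and the y-coefficient -2 + 3/x - 4/x^2 has a pole at x = 0.
It is a regular singular point because x P_1(x) = p(x) = 2x + 4 and x^2 P_2(x) = q(x) = -2x^2 + 3x - 4 are polynomials, hence analytic at x = 0.
p(0) = 4,  q(0) = -4.
Indicial equation: r(r-1) + p(0) r + q(0) = 0, i.e. r^2 + (p(0) - 1) r + q(0) = 0, i.e. r^2 + 3 r - 4 = 0.
Discriminant: (3)^2 - 4(-4) = 25, so r = (-3 ± 5)/2.
Solving: r_1 = 1, r_2 = -4.

indicial: r^2 + 3 r - 4 = 0; roots r_1 = 1, r_2 = -4


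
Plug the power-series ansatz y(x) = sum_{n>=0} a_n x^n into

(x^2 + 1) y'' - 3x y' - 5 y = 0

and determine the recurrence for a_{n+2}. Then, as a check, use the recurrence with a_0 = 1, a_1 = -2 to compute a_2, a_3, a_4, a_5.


Substitute y = sum_n a_n x^n.
(1 + 1 x^2) y'' contributes (n+2)(n+1) a_{n+2} + n(n-1) a_n at x^n.
-3 x y'(x) contributes -3 n a_n at x^n.
-5 y(x) contributes -5 a_n at x^n.
Matching x^n: (n+2)(n+1) a_{n+2} + (n(n-1) - 3 n - 5) a_n = 0.
Thus a_{n+2} = (-n(n-1) + 3 n + 5) / ((n+1)(n+2)) * a_n.

Check with a_0 = 1, a_1 = -2 (apply the recurrence for n = 0, 1, 2, 3): a_0 = 1, a_1 = -2, a_2 = 5/2, a_3 = -8/3, a_4 = 15/8, a_5 = -16/15.

a_(n+2) = (-n(n-1) + 3 n + 5) / ((n+1)(n+2)) * a_n; check: a_0 = 1, a_1 = -2, a_2 = 5/2, a_3 = -8/3, a_4 = 15/8, a_5 = -16/15


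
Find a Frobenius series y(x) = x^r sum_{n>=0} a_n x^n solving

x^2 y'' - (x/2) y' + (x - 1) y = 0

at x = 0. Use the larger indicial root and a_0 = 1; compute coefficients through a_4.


Write in Frobenius form y'' + (p(x)/x) y' + (q(x)/x^2) y = 0:
  p(x) = -1/2,  q(x) = x - 1.
Indicial equation: r(r-1) + (-1/2) r + (-1) = 0 -> roots r_1 = 2, r_2 = -1/2.
Take r = r_1 = 2. Let y(x) = x^r sum_{n>=0} a_n x^n with a_0 = 1.
Substitute y = x^r sum a_n x^n and match x^{r+n}. The recurrence is
  D(n) a_n + 1 a_{n-1} = 0,  where D(n) = (r+n)(r+n-1) + (-1/2)(r+n) + (-1).
  a_n = -1 / D(n) * a_{n-1}.
Since the indicial polynomial factors as (r - r_1)(r - r_2), D(n) = (r_1 + n - r_1)(r_1 + n - r_2) = n(n + 5/2).
Evaluating step by step (a_0 = 1):
  n = 1: D(1) = 1(1 + 5/2) = 7/2; numerator = -1(1) = -1; a_1 = (-1)/(7/2) = -2/7
  n = 2: D(2) = 2(2 + 5/2) = 9; numerator = -1(-2/7) = 2/7; a_2 = (2/7)/(9) = 2/63
  n = 3: D(3) = 3(3 + 5/2) = 33/2; numerator = -1(2/63) = -2/63; a_3 = (-2/63)/(33/2) = -4/2079
  n = 4: D(4) = 4(4 + 5/2) = 26; numerator = -1(-4/2079) = 4/2079; a_4 = (4/2079)/(26) = 2/27027

r = 2; a_0 = 1; a_1 = -2/7; a_2 = 2/63; a_3 = -4/2079; a_4 = 2/27027


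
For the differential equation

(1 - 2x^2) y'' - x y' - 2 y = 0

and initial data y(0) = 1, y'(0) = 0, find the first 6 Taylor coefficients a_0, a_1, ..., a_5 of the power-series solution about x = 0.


Ansatz: y(x) = sum_{n>=0} a_n x^n, so y'(x) = sum_{n>=1} n a_n x^(n-1) and y''(x) = sum_{n>=2} n(n-1) a_n x^(n-2).
Substitute into P(x) y'' + Q(x) y' + R(x) y = 0 with P(x) = 1 - 2x^2, Q(x) = -x, R(x) = -2, and match powers of x.
Initial conditions: a_0 = 1, a_1 = 0.
Setting the coefficient of each power of x to zero and solving order by order (substituting the coefficients already found):
  x^0: 2 a_2 - 2 a_0 = 0  ->  2 a_2 = 2 a_0 = 2  ->  a_2 = 1
  x^1: 6 a_3 - 3 a_1 = 0  ->  6 a_3 = 3 a_1 = 0  ->  a_3 = 0
  x^2: 12 a_4 - 8 a_2 = 0  ->  12 a_4 = 8 a_2 = 8  ->  a_4 = 2/3
  x^3: 20 a_5 - 17 a_3 = 0  ->  20 a_5 = 17 a_3 = 0  ->  a_5 = 0
Truncated series: y(x) = 1 + x^2 + (2/3) x^4 + O(x^6).

a_0 = 1; a_1 = 0; a_2 = 1; a_3 = 0; a_4 = 2/3; a_5 = 0


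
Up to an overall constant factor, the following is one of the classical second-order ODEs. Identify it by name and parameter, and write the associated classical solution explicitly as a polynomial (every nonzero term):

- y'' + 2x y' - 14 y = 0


All three coefficients share the factor -1; dividing through by -1 gives  y'' - 2x y' + 14 y = 0.
This matches the Hermite equation y'' - 2x y' + 2n y = 0 with 2n = 14, so n = 7; the polynomial solution is H_7(x).
With y = sum_k a_k x^k, matching x^k gives (k+2)(k+1) a_{k+2} = 2(k - n) a_k = 2(k - 7) a_k. The right side vanishes at k = 7, so the series with the parity of 7 terminates at degree 7.
Standard normalization: leading coefficient of H_n is 2^n, so a_7 = 2^7 = 128. Work downward with a_k = (k+1)(k+2) a_{k+2} / (2(k - n)):
  a_5 = (6)(7)(128) / (2(5 - 7)) = 5376/(-4) = -1344
  a_3 = (4)(5)(-1344) / (2(3 - 7)) = -26880/(-8) = 3360
  a_1 = (2)(3)(3360) / (2(1 - 7)) = 20160/(-12) = -1680
Hence H_7(x) = 128 x^7 - 1344 x^5 + 3360 x^3 - 1680 x.

H_7(x); series = 128 x^7 - 1344 x^5 + 3360 x^3 - 1680 x


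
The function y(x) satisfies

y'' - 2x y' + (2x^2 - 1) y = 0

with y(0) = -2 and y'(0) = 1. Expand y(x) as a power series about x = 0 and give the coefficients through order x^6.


Ansatz: y(x) = sum_{n>=0} a_n x^n, so y'(x) = sum_{n>=1} n a_n x^(n-1) and y''(x) = sum_{n>=2} n(n-1) a_n x^(n-2).
Substitute into P(x) y'' + Q(x) y' + R(x) y = 0 with P(x) = 1, Q(x) = -2x, R(x) = 2x^2 - 1, and match powers of x.
Initial conditions: a_0 = -2, a_1 = 1.
Setting the coefficient of each power of x to zero and solving order by order (substituting the coefficients already found):
  x^0: 2 a_2 - a_0 = 0  ->  2 a_2 = a_0 = -2  ->  a_2 = -1
  x^1: 6 a_3 - 3 a_1 = 0  ->  6 a_3 = 3 a_1 = 3  ->  a_3 = 1/2
  x^2: 12 a_4 - 5 a_2 + 2 a_0 = 0  ->  12 a_4 = 5 a_2 - 2 a_0 = -1  ->  a_4 = -1/12
  x^3: 20 a_5 - 7 a_3 + 2 a_1 = 0  ->  20 a_5 = 7 a_3 - 2 a_1 = 3/2  ->  a_5 = 3/40
  x^4: 30 a_6 - 9 a_4 + 2 a_2 = 0  ->  30 a_6 = 9 a_4 - 2 a_2 = 5/4  ->  a_6 = 1/24
Truncated series: y(x) = -2 + x - x^2 + (1/2) x^3 - (1/12) x^4 + (3/40) x^5 + (1/24) x^6 + O(x^7).

a_0 = -2; a_1 = 1; a_2 = -1; a_3 = 1/2; a_4 = -1/12; a_5 = 3/40; a_6 = 1/24


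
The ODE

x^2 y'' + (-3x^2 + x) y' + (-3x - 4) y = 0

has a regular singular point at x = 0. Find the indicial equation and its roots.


Divide by x^2 to reach normal form y'' + P_1(x) y' + P_2(x) y = 0 with P_1(x) = -3 + 1/x and P_2(x) = -3/x - 4/x^2.
x = 0 is a singular point because the y'-coefficient -3 + 1/x has a pole at x = 0 and the y-coefficient -3/x - 4/x^2 has a pole at x = 0.
It is a regular singular point because x P_1(x) = p(x) = 1 - 3x and x^2 P_2(x) = q(x) = -3x - 4 are polynomials, hence analytic at x = 0.
p(0) = 1,  q(0) = -4.
Indicial equation: r(r-1) + p(0) r + q(0) = 0, i.e. r^2 + (p(0) - 1) r + q(0) = 0, i.e. r^2 - 4 = 0.
Discriminant: (0)^2 - 4(-4) = 16, so r = (0 ± 4)/2.
Solving: r_1 = 2, r_2 = -2.

indicial: r^2 - 4 = 0; roots r_1 = 2, r_2 = -2


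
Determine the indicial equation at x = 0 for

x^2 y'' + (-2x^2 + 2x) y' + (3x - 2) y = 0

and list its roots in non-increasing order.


Divide by x^2 to reach normal form y'' + P_1(x) y' + P_2(x) y = 0 with P_1(x) = -2 + 2/x and P_2(x) = 3/x - 2/x^2.
x = 0 is a singular point because the y'-coefficient -2 + 2/x has a pole at x = 0 and the y-coefficient 3/x - 2/x^2 has a pole at x = 0.
It is a regular singular point because x P_1(x) = p(x) = 2 - 2x and x^2 P_2(x) = q(x) = 3x - 2 are polynomials, hence analytic at x = 0.
p(0) = 2,  q(0) = -2.
Indicial equation: r(r-1) + p(0) r + q(0) = 0, i.e. r^2 + (p(0) - 1) r + q(0) = 0, i.e. r^2 + 1 r - 2 = 0.
Discriminant: (1)^2 - 4(-2) = 9, so r = (-1 ± 3)/2.
Solving: r_1 = 1, r_2 = -2.

indicial: r^2 + 1 r - 2 = 0; roots r_1 = 1, r_2 = -2


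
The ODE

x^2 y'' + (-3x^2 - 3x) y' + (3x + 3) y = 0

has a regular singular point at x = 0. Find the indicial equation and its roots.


Divide by x^2 to reach normal form y'' + P_1(x) y' + P_2(x) y = 0 with P_1(x) = -3 - 3/x and P_2(x) = 3/x + 3/x^2.
x = 0 is a singular point because the y'-coefficient -3 - 3/x has a pole at x = 0 and the y-coefficient 3/x + 3/x^2 has a pole at x = 0.
It is a regular singular point because x P_1(x) = p(x) = -3x - 3 and x^2 P_2(x) = q(x) = 3x + 3 are polynomials, hence analytic at x = 0.
p(0) = -3,  q(0) = 3.
Indicial equation: r(r-1) + p(0) r + q(0) = 0, i.e. r^2 + (p(0) - 1) r + q(0) = 0, i.e. r^2 - 4 r + 3 = 0.
Discriminant: (-4)^2 - 4(3) = 4, so r = (4 ± 2)/2.
Solving: r_1 = 3, r_2 = 1.

indicial: r^2 - 4 r + 3 = 0; roots r_1 = 3, r_2 = 1


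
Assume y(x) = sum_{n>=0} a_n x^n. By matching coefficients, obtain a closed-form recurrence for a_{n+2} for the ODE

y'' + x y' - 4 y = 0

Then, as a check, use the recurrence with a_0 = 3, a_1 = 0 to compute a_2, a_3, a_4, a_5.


Substitute y = sum_n a_n x^n.
y''(x) has coefficient (n+2)(n+1) a_{n+2} at x^n;
x y'(x) has coefficient n a_n at x^n (shift);
-4 y(x) has coefficient -4 a_n at x^n.
Matching x^n: (n+2)(n+1) a_{n+2} + (n - 4) a_n = 0.
Thus a_{n+2} = (-n + 4) / ((n+1)(n+2)) * a_n.

Check with a_0 = 3, a_1 = 0 (apply the recurrence for n = 0, 1, 2, 3): a_0 = 3, a_1 = 0, a_2 = 6, a_3 = 0, a_4 = 1, a_5 = 0.

a_(n+2) = (-n + 4) / ((n+1)(n+2)) * a_n; check: a_0 = 3, a_1 = 0, a_2 = 6, a_3 = 0, a_4 = 1, a_5 = 0


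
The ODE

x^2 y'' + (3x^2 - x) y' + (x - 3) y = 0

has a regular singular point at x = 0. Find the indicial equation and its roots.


Divide by x^2 to reach normal form y'' + P_1(x) y' + P_2(x) y = 0 with P_1(x) = 3 - 1/x and P_2(x) = 1/x - 3/x^2.
x = 0 is a singular point because the y'-coefficient 3 - 1/x has a pole at x = 0 and the y-coefficient 1/x - 3/x^2 has a pole at x = 0.
It is a regular singular point because x P_1(x) = p(x) = 3x - 1 and x^2 P_2(x) = q(x) = x - 3 are polynomials, hence analytic at x = 0.
p(0) = -1,  q(0) = -3.
Indicial equation: r(r-1) + p(0) r + q(0) = 0, i.e. r^2 + (p(0) - 1) r + q(0) = 0, i.e. r^2 - 2 r - 3 = 0.
Discriminant: (-2)^2 - 4(-3) = 16, so r = (2 ± 4)/2.
Solving: r_1 = 3, r_2 = -1.

indicial: r^2 - 2 r - 3 = 0; roots r_1 = 3, r_2 = -1


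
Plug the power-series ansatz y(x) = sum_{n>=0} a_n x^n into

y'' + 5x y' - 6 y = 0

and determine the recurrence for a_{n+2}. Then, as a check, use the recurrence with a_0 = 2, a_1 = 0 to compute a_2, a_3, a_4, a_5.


Substitute y = sum_n a_n x^n.
y''(x) has coefficient (n+2)(n+1) a_{n+2} at x^n;
5 x y'(x) has coefficient 5 n a_n at x^n (shift);
-6 y(x) has coefficient -6 a_n at x^n.
Matching x^n: (n+2)(n+1) a_{n+2} + (5n - 6) a_n = 0.
Thus a_{n+2} = (-5n + 6) / ((n+1)(n+2)) * a_n.

Check with a_0 = 2, a_1 = 0 (apply the recurrence for n = 0, 1, 2, 3): a_0 = 2, a_1 = 0, a_2 = 6, a_3 = 0, a_4 = -2, a_5 = 0.

a_(n+2) = (-5n + 6) / ((n+1)(n+2)) * a_n; check: a_0 = 2, a_1 = 0, a_2 = 6, a_3 = 0, a_4 = -2, a_5 = 0


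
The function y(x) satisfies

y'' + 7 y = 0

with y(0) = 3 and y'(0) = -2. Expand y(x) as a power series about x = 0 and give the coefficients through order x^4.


Ansatz: y(x) = sum_{n>=0} a_n x^n, so y'(x) = sum_{n>=1} n a_n x^(n-1) and y''(x) = sum_{n>=2} n(n-1) a_n x^(n-2).
Substitute into P(x) y'' + Q(x) y' + R(x) y = 0 with P(x) = 1, Q(x) = 0, R(x) = 7, and match powers of x.
Initial conditions: a_0 = 3, a_1 = -2.
Setting the coefficient of each power of x to zero and solving order by order (substituting the coefficients already found):
  x^0: 2 a_2 + 7 a_0 = 0  ->  2 a_2 = -7 a_0 = -21  ->  a_2 = -21/2
  x^1: 6 a_3 + 7 a_1 = 0  ->  6 a_3 = -7 a_1 = 14  ->  a_3 = 7/3
  x^2: 12 a_4 + 7 a_2 = 0  ->  12 a_4 = -7 a_2 = 147/2  ->  a_4 = 49/8
Truncated series: y(x) = 3 - 2 x - (21/2) x^2 + (7/3) x^3 + (49/8) x^4 + O(x^5).

a_0 = 3; a_1 = -2; a_2 = -21/2; a_3 = 7/3; a_4 = 49/8


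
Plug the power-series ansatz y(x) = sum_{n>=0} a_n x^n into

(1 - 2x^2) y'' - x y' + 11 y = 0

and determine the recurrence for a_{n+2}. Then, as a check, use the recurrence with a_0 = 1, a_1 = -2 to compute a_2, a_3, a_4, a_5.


Substitute y = sum_n a_n x^n.
(1 - 2 x^2) y'' contributes (n+2)(n+1) a_{n+2} - 2 n(n-1) a_n at x^n.
-x y'(x) contributes -n a_n at x^n.
11 y(x) contributes 11 a_n at x^n.
Matching x^n: (n+2)(n+1) a_{n+2} + (-2 n(n-1) - n + 11) a_n = 0.
Thus a_{n+2} = (2 n(n-1) + n - 11) / ((n+1)(n+2)) * a_n.

Check with a_0 = 1, a_1 = -2 (apply the recurrence for n = 0, 1, 2, 3): a_0 = 1, a_1 = -2, a_2 = -11/2, a_3 = 10/3, a_4 = 55/24, a_5 = 2/3.

a_(n+2) = (2 n(n-1) + n - 11) / ((n+1)(n+2)) * a_n; check: a_0 = 1, a_1 = -2, a_2 = -11/2, a_3 = 10/3, a_4 = 55/24, a_5 = 2/3


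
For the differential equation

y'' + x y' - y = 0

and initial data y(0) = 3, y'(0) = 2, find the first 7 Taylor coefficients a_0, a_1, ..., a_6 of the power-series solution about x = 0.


Ansatz: y(x) = sum_{n>=0} a_n x^n, so y'(x) = sum_{n>=1} n a_n x^(n-1) and y''(x) = sum_{n>=2} n(n-1) a_n x^(n-2).
Substitute into P(x) y'' + Q(x) y' + R(x) y = 0 with P(x) = 1, Q(x) = x, R(x) = -1, and match powers of x.
Initial conditions: a_0 = 3, a_1 = 2.
Setting the coefficient of each power of x to zero and solving order by order (substituting the coefficients already found):
  x^0: 2 a_2 - a_0 = 0  ->  2 a_2 = a_0 = 3  ->  a_2 = 3/2
  x^1: 6 a_3 = 0  ->  a_3 = 0
  x^2: 12 a_4 + a_2 = 0  ->  12 a_4 = -a_2 = -3/2  ->  a_4 = -1/8
  x^3: 20 a_5 + 2 a_3 = 0  ->  20 a_5 = -2 a_3 = 0  ->  a_5 = 0
  x^4: 30 a_6 + 3 a_4 = 0  ->  30 a_6 = -3 a_4 = 3/8  ->  a_6 = 1/80
Truncated series: y(x) = 3 + 2 x + (3/2) x^2 - (1/8) x^4 + (1/80) x^6 + O(x^7).

a_0 = 3; a_1 = 2; a_2 = 3/2; a_3 = 0; a_4 = -1/8; a_5 = 0; a_6 = 1/80


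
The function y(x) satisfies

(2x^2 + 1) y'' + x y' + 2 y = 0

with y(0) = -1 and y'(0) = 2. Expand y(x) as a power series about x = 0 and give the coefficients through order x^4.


Ansatz: y(x) = sum_{n>=0} a_n x^n, so y'(x) = sum_{n>=1} n a_n x^(n-1) and y''(x) = sum_{n>=2} n(n-1) a_n x^(n-2).
Substitute into P(x) y'' + Q(x) y' + R(x) y = 0 with P(x) = 2x^2 + 1, Q(x) = x, R(x) = 2, and match powers of x.
Initial conditions: a_0 = -1, a_1 = 2.
Setting the coefficient of each power of x to zero and solving order by order (substituting the coefficients already found):
  x^0: 2 a_2 + 2 a_0 = 0  ->  2 a_2 = -2 a_0 = 2  ->  a_2 = 1
  x^1: 6 a_3 + 3 a_1 = 0  ->  6 a_3 = -3 a_1 = -6  ->  a_3 = -1
  x^2: 12 a_4 + 8 a_2 = 0  ->  12 a_4 = -8 a_2 = -8  ->  a_4 = -2/3
Truncated series: y(x) = -1 + 2 x + x^2 - x^3 - (2/3) x^4 + O(x^5).

a_0 = -1; a_1 = 2; a_2 = 1; a_3 = -1; a_4 = -2/3


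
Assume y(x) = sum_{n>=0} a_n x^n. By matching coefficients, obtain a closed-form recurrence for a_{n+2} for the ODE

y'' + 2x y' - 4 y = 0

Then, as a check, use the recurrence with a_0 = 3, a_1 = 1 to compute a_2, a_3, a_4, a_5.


Substitute y = sum_n a_n x^n.
y''(x) has coefficient (n+2)(n+1) a_{n+2} at x^n;
2 x y'(x) has coefficient 2 n a_n at x^n (shift);
-4 y(x) has coefficient -4 a_n at x^n.
Matching x^n: (n+2)(n+1) a_{n+2} + (2n - 4) a_n = 0.
Thus a_{n+2} = (-2n + 4) / ((n+1)(n+2)) * a_n.

Check with a_0 = 3, a_1 = 1 (apply the recurrence for n = 0, 1, 2, 3): a_0 = 3, a_1 = 1, a_2 = 6, a_3 = 1/3, a_4 = 0, a_5 = -1/30.

a_(n+2) = (-2n + 4) / ((n+1)(n+2)) * a_n; check: a_0 = 3, a_1 = 1, a_2 = 6, a_3 = 1/3, a_4 = 0, a_5 = -1/30


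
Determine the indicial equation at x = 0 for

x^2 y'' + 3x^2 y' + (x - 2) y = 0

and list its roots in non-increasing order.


Divide by x^2 to reach normal form y'' + P_1(x) y' + P_2(x) y = 0 with P_1(x) = 3 and P_2(x) = 1/x - 2/x^2.
x = 0 is a singular point because the y-coefficient 1/x - 2/x^2 has a pole at x = 0.
It is a regular singular point because x P_1(x) = p(x) = 3x and x^2 P_2(x) = q(x) = x - 2 are polynomials, hence analytic at x = 0.
p(0) = 0,  q(0) = -2.
Indicial equation: r(r-1) + p(0) r + q(0) = 0, i.e. r^2 + (p(0) - 1) r + q(0) = 0, i.e. r^2 - 1 r - 2 = 0.
Discriminant: (-1)^2 - 4(-2) = 9, so r = (1 ± 3)/2.
Solving: r_1 = 2, r_2 = -1.

indicial: r^2 - 1 r - 2 = 0; roots r_1 = 2, r_2 = -1


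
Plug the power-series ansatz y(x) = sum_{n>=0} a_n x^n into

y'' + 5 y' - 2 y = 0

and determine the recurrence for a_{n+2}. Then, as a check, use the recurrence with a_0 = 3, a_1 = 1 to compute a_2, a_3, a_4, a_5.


Substitute y = sum_n a_n x^n.
y''(x) has coefficient (n+2)(n+1) a_{n+2} at x^n;
5 y'(x) has coefficient 5 (n+1) a_{n+1} at x^n;
-2 y(x) has coefficient -2 a_n at x^n.
Matching x^n: (n+2)(n+1) a_{n+2} + 5 (n+1) a_{n+1} - 2 a_n = 0.
Thus a_{n+2} = [-5 (n+1) a_{n+1} + 2 a_n] / ((n+1)(n+2)).

Check with a_0 = 3, a_1 = 1 (apply the recurrence for n = 0, 1, 2, 3): a_0 = 3, a_1 = 1, a_2 = 1/2, a_3 = -1/2, a_4 = 17/24, a_5 = -91/120.

a_(n+2) = [-5 (n+1) a_(n+1) + 2 a_n] / ((n+1)(n+2)); check: a_0 = 3, a_1 = 1, a_2 = 1/2, a_3 = -1/2, a_4 = 17/24, a_5 = -91/120


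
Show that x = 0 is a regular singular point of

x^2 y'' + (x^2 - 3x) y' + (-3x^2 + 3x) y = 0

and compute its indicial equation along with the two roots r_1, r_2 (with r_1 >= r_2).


Divide by x^2 to reach normal form y'' + P_1(x) y' + P_2(x) y = 0 with P_1(x) = 1 - 3/x and P_2(x) = -3 + 3/x.
x = 0 is a singular point because the y'-coefficient 1 - 3/x has a pole at x = 0 and the y-coefficient -3 + 3/x has a pole at x = 0.
It is a regular singular point because x P_1(x) = p(x) = x - 3 and x^2 P_2(x) = q(x) = -3x^2 + 3x are polynomials, hence analytic at x = 0.
p(0) = -3,  q(0) = 0.
Indicial equation: r(r-1) + p(0) r + q(0) = 0, i.e. r^2 + (p(0) - 1) r + q(0) = 0, i.e. r^2 - 4 r = 0.
Discriminant: (-4)^2 - 4(0) = 16, so r = (4 ± 4)/2.
Solving: r_1 = 4, r_2 = 0.

indicial: r^2 - 4 r = 0; roots r_1 = 4, r_2 = 0


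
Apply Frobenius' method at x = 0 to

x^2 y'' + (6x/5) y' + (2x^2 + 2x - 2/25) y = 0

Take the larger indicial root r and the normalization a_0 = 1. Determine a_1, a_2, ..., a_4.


Write in Frobenius form y'' + (p(x)/x) y' + (q(x)/x^2) y = 0:
  p(x) = 6/5,  q(x) = 2x^2 + 2x - 2/25.
Indicial equation: r(r-1) + (6/5) r + (-2/25) = 0 -> roots r_1 = 1/5, r_2 = -2/5.
Take r = r_1 = 1/5. Let y(x) = x^r sum_{n>=0} a_n x^n with a_0 = 1.
Substitute y = x^r sum a_n x^n and match x^{r+n}. The recurrence is
  D(n) a_n + 2 a_{n-1} + 2 a_{n-2} = 0,  where D(n) = (r+n)(r+n-1) + (6/5)(r+n) + (-2/25).
  a_n = [-2 a_{n-1} - 2 a_{n-2}] / D(n).
Since the indicial polynomial factors as (r - r_1)(r - r_2), D(n) = (r_1 + n - r_1)(r_1 + n - r_2) = n(n + 3/5).
Evaluating step by step (a_0 = 1):
  n = 1: D(1) = 1(1 + 3/5) = 8/5; numerator = -2(1) = -2; a_1 = (-2)/(8/5) = -5/4
  n = 2: D(2) = 2(2 + 3/5) = 26/5; numerator = -2(-5/4) - 2(1) = 1/2; a_2 = (1/2)/(26/5) = 5/52
  n = 3: D(3) = 3(3 + 3/5) = 54/5; numerator = -2(5/52) - 2(-5/4) = 30/13; a_3 = (30/13)/(54/5) = 25/117
  n = 4: D(4) = 4(4 + 3/5) = 92/5; numerator = -2(25/117) - 2(5/52) = -145/234; a_4 = (-145/234)/(92/5) = -725/21528

r = 1/5; a_0 = 1; a_1 = -5/4; a_2 = 5/52; a_3 = 25/117; a_4 = -725/21528


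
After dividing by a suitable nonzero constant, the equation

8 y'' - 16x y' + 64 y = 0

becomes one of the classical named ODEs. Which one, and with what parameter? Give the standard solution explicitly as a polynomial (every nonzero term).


All three coefficients share the factor 8; dividing through by 8 gives  y'' - 2x y' + 8 y = 0.
This matches the Hermite equation y'' - 2x y' + 2n y = 0 with 2n = 8, so n = 4; the polynomial solution is H_4(x).
With y = sum_k a_k x^k, matching x^k gives (k+2)(k+1) a_{k+2} = 2(k - n) a_k = 2(k - 4) a_k. The right side vanishes at k = 4, so the series with the parity of 4 terminates at degree 4.
Standard normalization: leading coefficient of H_n is 2^n, so a_4 = 2^4 = 16. Work downward with a_k = (k+1)(k+2) a_{k+2} / (2(k - n)):
  a_2 = (3)(4)(16) / (2(2 - 4)) = 192/(-4) = -48
  a_0 = (1)(2)(-48) / (2(0 - 4)) = -96/(-8) = 12
Hence H_4(x) = 16 x^4 - 48 x^2 + 12.

H_4(x); series = 16 x^4 - 48 x^2 + 12


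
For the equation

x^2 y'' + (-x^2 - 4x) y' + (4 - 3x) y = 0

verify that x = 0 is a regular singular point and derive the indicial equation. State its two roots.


Divide by x^2 to reach normal form y'' + P_1(x) y' + P_2(x) y = 0 with P_1(x) = -1 - 4/x and P_2(x) = -3/x + 4/x^2.
x = 0 is a singular point because the y'-coefficient -1 - 4/x has a pole at x = 0 and the y-coefficient -3/x + 4/x^2 has a pole at x = 0.
It is a regular singular point because x P_1(x) = p(x) = -x - 4 and x^2 P_2(x) = q(x) = 4 - 3x are polynomials, hence analytic at x = 0.
p(0) = -4,  q(0) = 4.
Indicial equation: r(r-1) + p(0) r + q(0) = 0, i.e. r^2 + (p(0) - 1) r + q(0) = 0, i.e. r^2 - 5 r + 4 = 0.
Discriminant: (-5)^2 - 4(4) = 9, so r = (5 ± 3)/2.
Solving: r_1 = 4, r_2 = 1.

indicial: r^2 - 5 r + 4 = 0; roots r_1 = 4, r_2 = 1


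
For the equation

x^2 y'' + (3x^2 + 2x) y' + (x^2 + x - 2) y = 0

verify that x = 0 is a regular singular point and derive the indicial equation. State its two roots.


Divide by x^2 to reach normal form y'' + P_1(x) y' + P_2(x) y = 0 with P_1(x) = 3 + 2/x and P_2(x) = 1 + 1/x - 2/x^2.
x = 0 is a singular point because the y'-coefficient 3 + 2/x has a pole at x = 0 and the y-coefficient 1 + 1/x - 2/x^2 has a pole at x = 0.
It is a regular singular point because x P_1(x) = p(x) = 3x + 2 and x^2 P_2(x) = q(x) = x^2 + x - 2 are polynomials, hence analytic at x = 0.
p(0) = 2,  q(0) = -2.
Indicial equation: r(r-1) + p(0) r + q(0) = 0, i.e. r^2 + (p(0) - 1) r + q(0) = 0, i.e. r^2 + 1 r - 2 = 0.
Discriminant: (1)^2 - 4(-2) = 9, so r = (-1 ± 3)/2.
Solving: r_1 = 1, r_2 = -2.

indicial: r^2 + 1 r - 2 = 0; roots r_1 = 1, r_2 = -2


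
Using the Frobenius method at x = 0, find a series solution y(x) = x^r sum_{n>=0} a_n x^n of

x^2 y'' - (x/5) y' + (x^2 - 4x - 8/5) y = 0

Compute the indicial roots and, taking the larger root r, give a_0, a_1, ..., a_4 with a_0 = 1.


Write in Frobenius form y'' + (p(x)/x) y' + (q(x)/x^2) y = 0:
  p(x) = -1/5,  q(x) = x^2 - 4x - 8/5.
Indicial equation: r(r-1) + (-1/5) r + (-8/5) = 0 -> roots r_1 = 2, r_2 = -4/5.
Take r = r_1 = 2. Let y(x) = x^r sum_{n>=0} a_n x^n with a_0 = 1.
Substitute y = x^r sum a_n x^n and match x^{r+n}. The recurrence is
  D(n) a_n - 4 a_{n-1} + 1 a_{n-2} = 0,  where D(n) = (r+n)(r+n-1) + (-1/5)(r+n) + (-8/5).
  a_n = [4 a_{n-1} - 1 a_{n-2}] / D(n).
Since the indicial polynomial factors as (r - r_1)(r - r_2), D(n) = (r_1 + n - r_1)(r_1 + n - r_2) = n(n + 14/5).
Evaluating step by step (a_0 = 1):
  n = 1: D(1) = 1(1 + 14/5) = 19/5; numerator = 4(1) = 4; a_1 = (4)/(19/5) = 20/19
  n = 2: D(2) = 2(2 + 14/5) = 48/5; numerator = 4(20/19) - 1(1) = 61/19; a_2 = (61/19)/(48/5) = 305/912
  n = 3: D(3) = 3(3 + 14/5) = 87/5; numerator = 4(305/912) - 1(20/19) = 65/228; a_3 = (65/228)/(87/5) = 325/19836
  n = 4: D(4) = 4(4 + 14/5) = 136/5; numerator = 4(325/19836) - 1(305/912) = -21335/79344; a_4 = (-21335/79344)/(136/5) = -6275/634752

r = 2; a_0 = 1; a_1 = 20/19; a_2 = 305/912; a_3 = 325/19836; a_4 = -6275/634752


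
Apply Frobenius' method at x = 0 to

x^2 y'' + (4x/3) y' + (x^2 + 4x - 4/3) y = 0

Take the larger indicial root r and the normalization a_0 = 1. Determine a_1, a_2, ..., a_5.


Write in Frobenius form y'' + (p(x)/x) y' + (q(x)/x^2) y = 0:
  p(x) = 4/3,  q(x) = x^2 + 4x - 4/3.
Indicial equation: r(r-1) + (4/3) r + (-4/3) = 0 -> roots r_1 = 1, r_2 = -4/3.
Take r = r_1 = 1. Let y(x) = x^r sum_{n>=0} a_n x^n with a_0 = 1.
Substitute y = x^r sum a_n x^n and match x^{r+n}. The recurrence is
  D(n) a_n + 4 a_{n-1} + 1 a_{n-2} = 0,  where D(n) = (r+n)(r+n-1) + (4/3)(r+n) + (-4/3).
  a_n = [-4 a_{n-1} - 1 a_{n-2}] / D(n).
Since the indicial polynomial factors as (r - r_1)(r - r_2), D(n) = (r_1 + n - r_1)(r_1 + n - r_2) = n(n + 7/3).
Evaluating step by step (a_0 = 1):
  n = 1: D(1) = 1(1 + 7/3) = 10/3; numerator = -4(1) = -4; a_1 = (-4)/(10/3) = -6/5
  n = 2: D(2) = 2(2 + 7/3) = 26/3; numerator = -4(-6/5) - 1(1) = 19/5; a_2 = (19/5)/(26/3) = 57/130
  n = 3: D(3) = 3(3 + 7/3) = 16; numerator = -4(57/130) - 1(-6/5) = -36/65; a_3 = (-36/65)/(16) = -9/260
  n = 4: D(4) = 4(4 + 7/3) = 76/3; numerator = -4(-9/260) - 1(57/130) = -3/10; a_4 = (-3/10)/(76/3) = -9/760
  n = 5: D(5) = 5(5 + 7/3) = 110/3; numerator = -4(-9/760) - 1(-9/260) = 81/988; a_5 = (81/988)/(110/3) = 243/108680

r = 1; a_0 = 1; a_1 = -6/5; a_2 = 57/130; a_3 = -9/260; a_4 = -9/760; a_5 = 243/108680
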